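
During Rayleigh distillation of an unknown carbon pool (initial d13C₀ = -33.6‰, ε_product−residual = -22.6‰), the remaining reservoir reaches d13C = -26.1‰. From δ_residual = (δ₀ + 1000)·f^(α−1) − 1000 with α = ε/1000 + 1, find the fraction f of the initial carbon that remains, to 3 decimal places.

0.710

α − 1 = ε/1000 = -0.0226
(δ_res + 1000)/(δ₀ + 1000) = (-26.1 + 1000)/(-33.6 + 1000) = 973.9/966.4 = 1.007761
f = 1.007761^(1/-0.0226) = exp(ln(1.007761)/-0.0226) = exp(0.00773/-0.0226)
f = exp(-0.3421) = 0.7103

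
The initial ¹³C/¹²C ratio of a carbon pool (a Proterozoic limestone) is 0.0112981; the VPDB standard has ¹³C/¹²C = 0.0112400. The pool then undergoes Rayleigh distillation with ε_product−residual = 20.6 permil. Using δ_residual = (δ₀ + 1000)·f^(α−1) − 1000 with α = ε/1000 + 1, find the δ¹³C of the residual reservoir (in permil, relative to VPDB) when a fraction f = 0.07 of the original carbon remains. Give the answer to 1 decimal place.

δ₀ = (0.0112981/0.0112400 − 1)×1000 = (1.005169 − 1)×1000 = 5.169 permil
α − 1 = ε/1000 = 0.0206
f^(α−1) = 0.07^(0.0206) = 0.946693
δ_res = (5.169 + 1000) × 0.946693 − 1000 = 951.586 − 1000 = -48.41 permil

-48.4 permil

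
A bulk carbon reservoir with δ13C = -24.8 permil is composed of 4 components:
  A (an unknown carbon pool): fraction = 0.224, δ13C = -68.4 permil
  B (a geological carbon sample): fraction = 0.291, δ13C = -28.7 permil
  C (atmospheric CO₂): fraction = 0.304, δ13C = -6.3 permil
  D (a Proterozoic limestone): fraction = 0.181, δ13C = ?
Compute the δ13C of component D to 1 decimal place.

4.4 permil

Isotope mass balance: δ_bulk = Σ fᵢ·δᵢ.
-24.8 = 0.224×(-68.4) + 0.291×(-28.7) + 0.304×(-6.3) + 0.181×δ_D
0.181·δ_D = -24.8 − (-25.588) = 0.788
δ_D = 0.788 / 0.181 = 4.36 permil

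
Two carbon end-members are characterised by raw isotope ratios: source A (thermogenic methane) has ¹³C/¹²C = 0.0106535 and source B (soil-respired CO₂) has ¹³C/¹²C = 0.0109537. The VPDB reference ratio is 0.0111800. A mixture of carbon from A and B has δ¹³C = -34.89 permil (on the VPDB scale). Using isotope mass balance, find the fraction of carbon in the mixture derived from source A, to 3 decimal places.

δ_A = (0.0106535/0.0111800 − 1)×1000 = (0.952907 − 1)×1000 = -47.093 permil
δ_B = (0.0109537/0.0111800 − 1)×1000 = (0.979758 − 1)×1000 = -20.242 permil
f_A = (δ_mix − δ_B)/(δ_A − δ_B) = (-34.89 − (-20.242))/(-47.093 − (-20.242))
f_A = -14.648 / -26.852 = 0.5455

0.546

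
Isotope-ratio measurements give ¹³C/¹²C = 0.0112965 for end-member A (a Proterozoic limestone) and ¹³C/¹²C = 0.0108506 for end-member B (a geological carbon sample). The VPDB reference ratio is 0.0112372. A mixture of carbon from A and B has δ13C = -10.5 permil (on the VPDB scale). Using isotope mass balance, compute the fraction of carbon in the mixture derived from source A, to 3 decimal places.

δ_A = (0.0112965/0.0112372 − 1)×1000 = (1.005277 − 1)×1000 = 5.277 permil
δ_B = (0.0108506/0.0112372 − 1)×1000 = (0.965596 − 1)×1000 = -34.404 permil
f_A = (δ_mix − δ_B)/(δ_A − δ_B) = (-10.5 − (-34.404))/(5.277 − (-34.404))
f_A = 23.904 / 39.681 = 0.6024

0.602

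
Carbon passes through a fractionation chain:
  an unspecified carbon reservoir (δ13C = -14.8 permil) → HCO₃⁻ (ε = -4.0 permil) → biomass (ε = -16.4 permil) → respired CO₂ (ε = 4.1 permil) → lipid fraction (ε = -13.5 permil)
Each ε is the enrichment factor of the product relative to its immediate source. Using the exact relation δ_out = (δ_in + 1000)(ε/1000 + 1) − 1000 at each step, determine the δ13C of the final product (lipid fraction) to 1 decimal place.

-44.0 permil

step 1: δ = (-14.80 + 1000)·(-4.0/1000 + 1) − 1000 = -18.74 permil
step 2: δ = (-18.74 + 1000)·(-16.4/1000 + 1) − 1000 = -34.83 permil
step 3: δ = (-34.83 + 1000)·(4.1/1000 + 1) − 1000 = -30.88 permil
step 4: δ = (-30.88 + 1000)·(-13.5/1000 + 1) − 1000 = -43.96 permil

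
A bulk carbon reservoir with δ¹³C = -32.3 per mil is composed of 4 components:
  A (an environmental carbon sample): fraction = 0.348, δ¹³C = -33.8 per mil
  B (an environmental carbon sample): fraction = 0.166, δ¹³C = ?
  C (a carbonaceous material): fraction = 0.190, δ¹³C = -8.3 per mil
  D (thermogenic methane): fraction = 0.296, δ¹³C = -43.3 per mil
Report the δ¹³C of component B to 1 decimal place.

-37.0 per mil

Isotope mass balance: δ_bulk = Σ fᵢ·δᵢ.
-32.3 = 0.348×(-33.8) + 0.166×δ_B + 0.190×(-8.3) + 0.296×(-43.3)
0.166·δ_B = -32.3 − (-26.156) = -6.144
δ_B = -6.144 / 0.166 = -37.01 per mil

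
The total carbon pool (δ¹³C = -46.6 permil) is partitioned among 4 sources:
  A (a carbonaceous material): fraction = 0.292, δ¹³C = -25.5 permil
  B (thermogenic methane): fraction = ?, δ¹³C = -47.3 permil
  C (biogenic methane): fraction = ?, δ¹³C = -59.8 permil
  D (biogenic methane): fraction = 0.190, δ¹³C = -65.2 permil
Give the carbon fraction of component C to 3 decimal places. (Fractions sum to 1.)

0.181

Let f_C and f_B be the unknown fractions; fractions sum to 1 so f_C + f_B = 0.518.
Mass balance: Σ fᵢ·δᵢ = δ_bulk ⇒ f_C·(-59.8) + f_B·(-47.3) = -46.6 − (-19.834) = -26.766
Substitute f_B = 0.518 − f_C:
f_C·(-59.8 − -47.3) = -26.766 − 0.518×(-47.3) = -2.265
f_C = -2.265 / -12.5 = 0.1812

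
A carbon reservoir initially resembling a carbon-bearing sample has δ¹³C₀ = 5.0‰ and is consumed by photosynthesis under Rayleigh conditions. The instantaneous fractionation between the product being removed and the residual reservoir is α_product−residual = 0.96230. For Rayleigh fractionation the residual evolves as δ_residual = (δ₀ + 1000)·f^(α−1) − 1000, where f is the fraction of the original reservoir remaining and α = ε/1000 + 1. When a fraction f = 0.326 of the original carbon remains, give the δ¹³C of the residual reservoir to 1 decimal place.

Rayleigh residual: δ_res = (δ₀ + 1000)·f^(α−1) − 1000
α − 1 = -0.03770
f^(α−1) = 0.326^(-0.03770) = 1.043162
δ_res = (5.0 + 1000) × 1.043162 − 1000 = 1048.378 − 1000 = 48.38‰

48.4‰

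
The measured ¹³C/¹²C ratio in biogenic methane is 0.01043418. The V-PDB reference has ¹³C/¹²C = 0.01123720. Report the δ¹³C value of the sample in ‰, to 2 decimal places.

-71.46‰

δ¹³C = (R_sample / R_standard − 1) × 1000
R_sample / R_standard = 0.01043418 / 0.01123720 = 0.928539
δ¹³C = (0.928539 − 1) × 1000 = -71.461‰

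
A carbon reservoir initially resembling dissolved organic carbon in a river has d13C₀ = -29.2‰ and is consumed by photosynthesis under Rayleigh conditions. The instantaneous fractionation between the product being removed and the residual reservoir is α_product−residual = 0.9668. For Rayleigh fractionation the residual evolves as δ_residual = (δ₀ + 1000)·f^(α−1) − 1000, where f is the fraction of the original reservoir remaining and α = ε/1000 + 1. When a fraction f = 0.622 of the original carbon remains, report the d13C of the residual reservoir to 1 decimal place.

Rayleigh residual: δ_res = (δ₀ + 1000)·f^(α−1) − 1000
α − 1 = -0.03320
f^(α−1) = 0.622^(-0.03320) = 1.015889
δ_res = (-29.2 + 1000) × 1.015889 − 1000 = 986.225 − 1000 = -13.78‰

-13.8‰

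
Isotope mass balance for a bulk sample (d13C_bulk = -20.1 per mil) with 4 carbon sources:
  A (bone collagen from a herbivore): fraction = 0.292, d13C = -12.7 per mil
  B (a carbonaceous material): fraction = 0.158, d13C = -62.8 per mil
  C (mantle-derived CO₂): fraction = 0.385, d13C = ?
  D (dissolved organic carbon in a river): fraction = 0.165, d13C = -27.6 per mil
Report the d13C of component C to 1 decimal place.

Isotope mass balance: δ_bulk = Σ fᵢ·δᵢ.
-20.1 = 0.292×(-12.7) + 0.158×(-62.8) + 0.385×δ_C + 0.165×(-27.6)
0.385·δ_C = -20.1 − (-18.185) = -1.915
δ_C = -1.915 / 0.385 = -4.97 per mil

-5.0 per mil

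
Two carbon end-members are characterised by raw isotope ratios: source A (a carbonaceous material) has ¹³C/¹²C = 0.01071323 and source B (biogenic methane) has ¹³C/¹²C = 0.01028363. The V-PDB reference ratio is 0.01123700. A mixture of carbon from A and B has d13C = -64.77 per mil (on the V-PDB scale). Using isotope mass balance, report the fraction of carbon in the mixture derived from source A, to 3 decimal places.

0.525

δ_A = (0.01071323/0.01123700 − 1)×1000 = (0.953389 − 1)×1000 = -46.611 per mil
δ_B = (0.01028363/0.01123700 − 1)×1000 = (0.915158 − 1)×1000 = -84.842 per mil
f_A = (δ_mix − δ_B)/(δ_A − δ_B) = (-64.77 − (-84.842))/(-46.611 − (-84.842))
f_A = 20.072 / 38.231 = 0.5250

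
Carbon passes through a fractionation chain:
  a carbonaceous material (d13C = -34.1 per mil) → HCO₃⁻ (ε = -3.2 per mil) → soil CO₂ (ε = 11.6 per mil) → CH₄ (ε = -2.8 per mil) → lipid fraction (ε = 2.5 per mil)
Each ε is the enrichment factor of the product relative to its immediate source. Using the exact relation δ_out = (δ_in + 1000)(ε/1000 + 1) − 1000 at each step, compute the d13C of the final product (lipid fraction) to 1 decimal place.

-26.3 per mil

step 1: δ = (-34.10 + 1000)·(-3.2/1000 + 1) − 1000 = -37.19 per mil
step 2: δ = (-37.19 + 1000)·(11.6/1000 + 1) − 1000 = -26.02 per mil
step 3: δ = (-26.02 + 1000)·(-2.8/1000 + 1) − 1000 = -28.75 per mil
step 4: δ = (-28.75 + 1000)·(2.5/1000 + 1) − 1000 = -26.32 per mil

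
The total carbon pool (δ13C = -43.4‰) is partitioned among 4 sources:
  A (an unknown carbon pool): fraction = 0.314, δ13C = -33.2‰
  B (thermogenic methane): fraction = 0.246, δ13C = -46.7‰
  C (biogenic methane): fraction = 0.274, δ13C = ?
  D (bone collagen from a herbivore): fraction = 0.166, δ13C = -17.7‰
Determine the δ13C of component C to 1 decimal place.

-67.7‰

Isotope mass balance: δ_bulk = Σ fᵢ·δᵢ.
-43.4 = 0.314×(-33.2) + 0.246×(-46.7) + 0.274×δ_C + 0.166×(-17.7)
0.274·δ_C = -43.4 − (-24.851) = -18.549
δ_C = -18.549 / 0.274 = -67.70‰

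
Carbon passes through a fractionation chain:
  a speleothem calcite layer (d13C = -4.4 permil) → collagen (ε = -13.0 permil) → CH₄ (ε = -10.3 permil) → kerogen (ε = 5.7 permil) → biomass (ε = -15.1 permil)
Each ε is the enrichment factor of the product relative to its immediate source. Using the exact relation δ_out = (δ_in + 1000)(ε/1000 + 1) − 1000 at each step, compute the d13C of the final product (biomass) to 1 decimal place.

-36.7 permil

step 1: δ = (-4.40 + 1000)·(-13.0/1000 + 1) − 1000 = -17.34 permil
step 2: δ = (-17.34 + 1000)·(-10.3/1000 + 1) − 1000 = -27.46 permil
step 3: δ = (-27.46 + 1000)·(5.7/1000 + 1) − 1000 = -21.92 permil
step 4: δ = (-21.92 + 1000)·(-15.1/1000 + 1) − 1000 = -36.69 permil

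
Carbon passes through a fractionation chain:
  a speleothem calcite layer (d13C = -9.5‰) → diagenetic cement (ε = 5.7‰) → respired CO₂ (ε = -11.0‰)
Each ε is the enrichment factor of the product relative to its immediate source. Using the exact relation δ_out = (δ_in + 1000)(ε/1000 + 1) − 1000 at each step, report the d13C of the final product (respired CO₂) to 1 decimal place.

-14.8‰

step 1: δ = (-9.50 + 1000)·(5.7/1000 + 1) − 1000 = -3.85‰
step 2: δ = (-3.85 + 1000)·(-11.0/1000 + 1) − 1000 = -14.81‰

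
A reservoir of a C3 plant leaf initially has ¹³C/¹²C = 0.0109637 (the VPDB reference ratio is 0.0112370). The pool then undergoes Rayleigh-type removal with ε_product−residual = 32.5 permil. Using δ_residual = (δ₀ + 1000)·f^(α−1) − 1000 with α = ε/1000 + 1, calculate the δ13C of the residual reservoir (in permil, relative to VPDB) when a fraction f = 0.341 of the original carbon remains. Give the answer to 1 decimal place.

δ₀ = (0.0109637/0.0112370 − 1)×1000 = (0.975679 − 1)×1000 = -24.321 permil
α − 1 = ε/1000 = 0.0325
f^(α−1) = 0.341^(0.0325) = 0.965638
δ_res = (-24.321 + 1000) × 0.965638 − 1000 = 942.153 − 1000 = -57.85 permil

-57.8 permil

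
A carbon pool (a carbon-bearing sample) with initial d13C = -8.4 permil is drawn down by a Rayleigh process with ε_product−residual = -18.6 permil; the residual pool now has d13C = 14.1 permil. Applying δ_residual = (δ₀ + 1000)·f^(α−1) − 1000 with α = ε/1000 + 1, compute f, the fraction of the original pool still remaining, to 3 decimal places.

0.299

α − 1 = ε/1000 = -0.0186
(δ_res + 1000)/(δ₀ + 1000) = (14.1 + 1000)/(-8.4 + 1000) = 1014.1/991.6 = 1.022691
f = 1.022691^(1/-0.0186) = exp(ln(1.022691)/-0.0186) = exp(0.02244/-0.0186)
f = exp(-1.2063) = 0.2993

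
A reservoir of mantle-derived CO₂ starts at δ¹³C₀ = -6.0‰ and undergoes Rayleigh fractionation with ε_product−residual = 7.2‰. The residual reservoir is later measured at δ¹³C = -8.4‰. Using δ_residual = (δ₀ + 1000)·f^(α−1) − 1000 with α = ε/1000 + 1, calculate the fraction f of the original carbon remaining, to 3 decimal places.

α − 1 = ε/1000 = 0.0072
(δ_res + 1000)/(δ₀ + 1000) = (-8.4 + 1000)/(-6.0 + 1000) = 991.6/994.0 = 0.997586
f = 0.997586^(1/0.0072) = exp(ln(0.997586)/0.0072) = exp(-0.00242/0.0072)
f = exp(-0.3358) = 0.7148

0.715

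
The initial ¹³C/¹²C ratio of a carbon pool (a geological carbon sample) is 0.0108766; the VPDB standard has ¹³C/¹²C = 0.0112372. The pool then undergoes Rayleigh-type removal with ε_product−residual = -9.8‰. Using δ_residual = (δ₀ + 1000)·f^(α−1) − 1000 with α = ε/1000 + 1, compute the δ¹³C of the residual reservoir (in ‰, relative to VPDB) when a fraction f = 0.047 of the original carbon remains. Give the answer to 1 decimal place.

δ₀ = (0.0108766/0.0112372 − 1)×1000 = (0.967910 − 1)×1000 = -32.090‰
α − 1 = ε/1000 = -0.0098
f^(α−1) = 0.047^(-0.0098) = 1.030418
δ_res = (-32.090 + 1000) × 1.030418 − 1000 = 997.352 − 1000 = -2.65‰

-2.6‰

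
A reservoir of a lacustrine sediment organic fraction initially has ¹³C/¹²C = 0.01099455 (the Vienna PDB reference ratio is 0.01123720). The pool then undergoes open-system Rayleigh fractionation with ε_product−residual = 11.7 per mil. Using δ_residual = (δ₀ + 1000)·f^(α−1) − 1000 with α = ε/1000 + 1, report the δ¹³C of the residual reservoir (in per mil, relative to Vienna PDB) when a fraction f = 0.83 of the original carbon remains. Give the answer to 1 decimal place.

-23.7 per mil

δ₀ = (0.01099455/0.01123720 − 1)×1000 = (0.978407 − 1)×1000 = -21.593 per mil
α − 1 = ε/1000 = 0.0117
f^(α−1) = 0.83^(0.0117) = 0.997822
δ_res = (-21.593 + 1000) × 0.997822 − 1000 = 976.276 − 1000 = -23.72 per mil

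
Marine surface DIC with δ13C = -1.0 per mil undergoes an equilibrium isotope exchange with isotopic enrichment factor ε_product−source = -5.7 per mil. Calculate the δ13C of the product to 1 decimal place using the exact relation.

Exactly, δ_product = (δ_source + 1000)·(ε/1000 + 1) − 1000.
δ_product = (-1.0 + 1000) × (-5.7/1000 + 1) − 1000
δ_product = -6.69 per mil

-6.7 per mil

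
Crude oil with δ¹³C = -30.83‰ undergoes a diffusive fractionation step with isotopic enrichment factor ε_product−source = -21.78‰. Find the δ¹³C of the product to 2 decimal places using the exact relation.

Exactly, δ_product = (δ_source + 1000)·(ε/1000 + 1) − 1000.
δ_product = (-30.83 + 1000) × (-21.78/1000 + 1) − 1000
δ_product = -51.939‰

-51.94‰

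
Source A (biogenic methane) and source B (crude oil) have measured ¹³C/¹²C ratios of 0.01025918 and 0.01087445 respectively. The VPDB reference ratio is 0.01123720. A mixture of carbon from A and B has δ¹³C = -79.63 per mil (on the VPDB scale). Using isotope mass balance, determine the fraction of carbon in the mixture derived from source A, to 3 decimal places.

δ_A = (0.01025918/0.01123720 − 1)×1000 = (0.912966 − 1)×1000 = -87.034 per mil
δ_B = (0.01087445/0.01123720 − 1)×1000 = (0.967719 − 1)×1000 = -32.281 per mil
f_A = (δ_mix − δ_B)/(δ_A − δ_B) = (-79.63 − (-32.281))/(-87.034 − (-32.281))
f_A = -47.349 / -54.753 = 0.8648

0.865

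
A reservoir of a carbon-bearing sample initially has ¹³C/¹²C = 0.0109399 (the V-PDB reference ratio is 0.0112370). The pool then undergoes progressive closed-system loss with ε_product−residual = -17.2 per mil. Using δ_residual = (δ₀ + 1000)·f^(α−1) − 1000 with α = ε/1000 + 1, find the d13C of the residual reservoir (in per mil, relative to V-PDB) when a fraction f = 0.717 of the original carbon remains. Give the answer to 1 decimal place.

δ₀ = (0.0109399/0.0112370 − 1)×1000 = (0.973561 − 1)×1000 = -26.439 per mil
α − 1 = ε/1000 = -0.0172
f^(α−1) = 0.717^(-0.0172) = 1.005738
δ_res = (-26.439 + 1000) × 1.005738 − 1000 = 979.147 − 1000 = -20.85 per mil

-20.9 per mil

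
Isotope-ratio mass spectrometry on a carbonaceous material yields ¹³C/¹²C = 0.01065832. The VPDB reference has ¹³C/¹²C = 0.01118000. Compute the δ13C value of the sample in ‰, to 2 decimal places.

δ13C = (R_sample / R_standard − 1) × 1000
R_sample / R_standard = 0.01065832 / 0.01118000 = 0.953338
δ13C = (0.953338 − 1) × 1000 = -46.662‰

-46.66‰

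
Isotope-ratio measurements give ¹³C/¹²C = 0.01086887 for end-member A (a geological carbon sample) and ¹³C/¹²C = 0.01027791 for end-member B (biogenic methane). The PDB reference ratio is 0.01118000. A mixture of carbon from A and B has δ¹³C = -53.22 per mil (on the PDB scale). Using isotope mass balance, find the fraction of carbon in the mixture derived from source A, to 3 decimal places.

δ_A = (0.01086887/0.01118000 − 1)×1000 = (0.972171 − 1)×1000 = -27.829 per mil
δ_B = (0.01027791/0.01118000 − 1)×1000 = (0.919312 − 1)×1000 = -80.688 per mil
f_A = (δ_mix − δ_B)/(δ_A − δ_B) = (-53.22 − (-80.688))/(-27.829 − (-80.688))
f_A = 27.468 / 52.859 = 0.5196

0.520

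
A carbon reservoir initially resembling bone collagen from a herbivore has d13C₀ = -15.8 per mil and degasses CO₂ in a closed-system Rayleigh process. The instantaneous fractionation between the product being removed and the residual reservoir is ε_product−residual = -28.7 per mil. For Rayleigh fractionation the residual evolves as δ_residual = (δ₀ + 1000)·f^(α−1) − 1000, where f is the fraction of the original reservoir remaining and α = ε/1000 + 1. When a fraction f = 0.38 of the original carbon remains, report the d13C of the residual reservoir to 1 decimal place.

Rayleigh residual: δ_res = (δ₀ + 1000)·f^(α−1) − 1000
α = ε/1000 + 1 = 0.97130, so α − 1 = -0.02870
f^(α−1) = 0.38^(-0.02870) = 1.028159
δ_res = (-15.8 + 1000) × 1.028159 − 1000 = 1011.914 − 1000 = 11.91 per mil

11.9 per mil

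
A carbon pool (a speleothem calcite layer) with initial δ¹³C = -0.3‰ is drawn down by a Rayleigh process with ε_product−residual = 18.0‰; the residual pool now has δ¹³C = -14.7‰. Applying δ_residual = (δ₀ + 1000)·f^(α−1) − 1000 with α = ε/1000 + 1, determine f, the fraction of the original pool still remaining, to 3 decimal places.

α − 1 = ε/1000 = 0.0180
(δ_res + 1000)/(δ₀ + 1000) = (-14.7 + 1000)/(-0.3 + 1000) = 985.3/999.7 = 0.985596
f = 0.985596^(1/0.0180) = exp(ln(0.985596)/0.0180) = exp(-0.01451/0.0180)
f = exp(-0.8061) = 0.4466

0.447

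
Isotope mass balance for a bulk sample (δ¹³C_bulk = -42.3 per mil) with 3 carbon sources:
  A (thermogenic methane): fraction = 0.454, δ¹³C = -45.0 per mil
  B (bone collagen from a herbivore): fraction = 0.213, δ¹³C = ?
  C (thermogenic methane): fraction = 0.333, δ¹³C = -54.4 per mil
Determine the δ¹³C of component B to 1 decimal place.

Isotope mass balance: δ_bulk = Σ fᵢ·δᵢ.
-42.3 = 0.454×(-45.0) + 0.213×δ_B + 0.333×(-54.4)
0.213·δ_B = -42.3 − (-38.545) = -3.755
δ_B = -3.755 / 0.213 = -17.63 per mil

-17.6 per mil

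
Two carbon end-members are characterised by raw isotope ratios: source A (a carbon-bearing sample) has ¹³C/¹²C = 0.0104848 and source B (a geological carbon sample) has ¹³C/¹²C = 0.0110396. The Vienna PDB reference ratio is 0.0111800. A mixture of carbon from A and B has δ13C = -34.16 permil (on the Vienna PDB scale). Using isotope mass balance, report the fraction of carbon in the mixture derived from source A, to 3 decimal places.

0.435

δ_A = (0.0104848/0.0111800 − 1)×1000 = (0.937818 − 1)×1000 = -62.182 permil
δ_B = (0.0110396/0.0111800 − 1)×1000 = (0.987442 − 1)×1000 = -12.558 permil
f_A = (δ_mix − δ_B)/(δ_A − δ_B) = (-34.16 − (-12.558))/(-62.182 − (-12.558))
f_A = -21.602 / -49.624 = 0.4353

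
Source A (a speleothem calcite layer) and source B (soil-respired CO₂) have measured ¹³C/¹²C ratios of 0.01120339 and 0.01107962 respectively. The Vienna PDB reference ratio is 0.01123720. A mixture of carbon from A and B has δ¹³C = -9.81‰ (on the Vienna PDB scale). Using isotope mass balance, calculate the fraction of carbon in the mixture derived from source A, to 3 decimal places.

0.383

δ_A = (0.01120339/0.01123720 − 1)×1000 = (0.996991 − 1)×1000 = -3.009‰
δ_B = (0.01107962/0.01123720 − 1)×1000 = (0.985977 − 1)×1000 = -14.023‰
f_A = (δ_mix − δ_B)/(δ_A − δ_B) = (-9.81 − (-14.023))/(-3.009 − (-14.023))
f_A = 4.213 / 11.014 = 0.3825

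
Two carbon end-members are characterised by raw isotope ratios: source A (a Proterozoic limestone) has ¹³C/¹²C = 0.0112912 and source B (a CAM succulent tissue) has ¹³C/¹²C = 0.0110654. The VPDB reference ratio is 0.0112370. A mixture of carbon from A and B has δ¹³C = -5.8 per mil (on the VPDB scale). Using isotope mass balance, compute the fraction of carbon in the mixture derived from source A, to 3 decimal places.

δ_A = (0.0112912/0.0112370 − 1)×1000 = (1.004823 − 1)×1000 = 4.823 per mil
δ_B = (0.0110654/0.0112370 − 1)×1000 = (0.984729 − 1)×1000 = -15.271 per mil
f_A = (δ_mix − δ_B)/(δ_A − δ_B) = (-5.8 − (-15.271))/(4.823 − (-15.271))
f_A = 9.471 / 20.094 = 0.4713

0.471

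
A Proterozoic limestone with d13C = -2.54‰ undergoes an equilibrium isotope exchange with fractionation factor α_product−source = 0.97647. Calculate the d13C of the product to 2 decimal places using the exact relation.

δ_product = (δ_source + 1000)·α − 1000
δ_product = (-2.54 + 1000) × 0.97647 − 1000
δ_product = 973.990 − 1000 = -26.010‰

-26.01‰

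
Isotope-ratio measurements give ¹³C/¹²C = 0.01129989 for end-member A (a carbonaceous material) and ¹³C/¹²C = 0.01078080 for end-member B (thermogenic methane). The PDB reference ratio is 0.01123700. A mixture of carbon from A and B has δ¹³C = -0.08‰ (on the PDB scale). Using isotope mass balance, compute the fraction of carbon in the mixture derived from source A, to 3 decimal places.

0.877

δ_A = (0.01129989/0.01123700 − 1)×1000 = (1.005597 − 1)×1000 = 5.597‰
δ_B = (0.01078080/0.01123700 − 1)×1000 = (0.959402 − 1)×1000 = -40.598‰
f_A = (δ_mix − δ_B)/(δ_A − δ_B) = (-0.08 − (-40.598))/(5.597 − (-40.598))
f_A = 40.518 / 46.195 = 0.8771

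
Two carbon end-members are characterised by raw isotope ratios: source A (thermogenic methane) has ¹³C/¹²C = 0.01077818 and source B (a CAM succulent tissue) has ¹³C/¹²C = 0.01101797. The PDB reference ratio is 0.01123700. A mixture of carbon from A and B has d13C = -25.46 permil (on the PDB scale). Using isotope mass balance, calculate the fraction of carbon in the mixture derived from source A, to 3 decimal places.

0.280

δ_A = (0.01077818/0.01123700 − 1)×1000 = (0.959169 − 1)×1000 = -40.831 permil
δ_B = (0.01101797/0.01123700 − 1)×1000 = (0.980508 − 1)×1000 = -19.492 permil
f_A = (δ_mix − δ_B)/(δ_A − δ_B) = (-25.46 − (-19.492))/(-40.831 − (-19.492))
f_A = -5.968 / -21.339 = 0.2797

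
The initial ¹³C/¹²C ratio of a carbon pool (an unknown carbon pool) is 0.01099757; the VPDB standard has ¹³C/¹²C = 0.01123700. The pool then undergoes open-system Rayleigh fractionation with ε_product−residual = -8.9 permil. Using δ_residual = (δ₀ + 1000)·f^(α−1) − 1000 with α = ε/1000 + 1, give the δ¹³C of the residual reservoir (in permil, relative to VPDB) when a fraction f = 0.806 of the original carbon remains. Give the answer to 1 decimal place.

δ₀ = (0.01099757/0.01123700 − 1)×1000 = (0.978693 − 1)×1000 = -21.307 permil
α − 1 = ε/1000 = -0.0089
f^(α−1) = 0.806^(-0.0089) = 1.001921
δ_res = (-21.307 + 1000) × 1.001921 − 1000 = 980.573 − 1000 = -19.43 permil

-19.4 permil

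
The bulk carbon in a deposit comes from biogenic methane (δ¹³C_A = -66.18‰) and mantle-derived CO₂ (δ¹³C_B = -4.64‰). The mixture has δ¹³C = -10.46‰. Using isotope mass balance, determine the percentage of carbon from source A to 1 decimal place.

δ_mix = f_A·δ_A + (1 − f_A)·δ_B  ⇒  f_A = (δ_mix − δ_B)/(δ_A − δ_B)
f_A = (-10.46 − (-4.64)) / (-66.18 − (-4.64))
f_A = -5.82 / -61.54 = 0.0946

9.5%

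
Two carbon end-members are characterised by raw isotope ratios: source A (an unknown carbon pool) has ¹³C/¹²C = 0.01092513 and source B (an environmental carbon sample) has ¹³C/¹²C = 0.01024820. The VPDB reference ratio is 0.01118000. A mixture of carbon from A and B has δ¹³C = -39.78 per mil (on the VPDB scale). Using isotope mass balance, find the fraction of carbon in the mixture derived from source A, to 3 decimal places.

δ_A = (0.01092513/0.01118000 − 1)×1000 = (0.977203 − 1)×1000 = -22.797 per mil
δ_B = (0.01024820/0.01118000 − 1)×1000 = (0.916655 − 1)×1000 = -83.345 per mil
f_A = (δ_mix − δ_B)/(δ_A − δ_B) = (-39.78 − (-83.345))/(-22.797 − (-83.345))
f_A = 43.565 / 60.548 = 0.7195

0.720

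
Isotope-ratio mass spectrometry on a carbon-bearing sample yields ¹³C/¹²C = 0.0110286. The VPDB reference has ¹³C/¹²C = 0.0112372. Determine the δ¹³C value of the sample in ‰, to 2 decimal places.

-18.56‰

δ¹³C = (R_sample / R_standard − 1) × 1000
R_sample / R_standard = 0.0110286 / 0.0112372 = 0.981437
δ¹³C = (0.981437 − 1) × 1000 = -18.563‰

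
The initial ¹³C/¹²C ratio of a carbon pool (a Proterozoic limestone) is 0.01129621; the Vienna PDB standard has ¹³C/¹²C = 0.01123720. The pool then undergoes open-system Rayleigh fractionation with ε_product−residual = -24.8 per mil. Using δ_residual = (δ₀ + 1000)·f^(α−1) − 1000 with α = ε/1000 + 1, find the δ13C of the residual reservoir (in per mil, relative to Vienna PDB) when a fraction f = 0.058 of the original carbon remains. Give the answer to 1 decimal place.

δ₀ = (0.01129621/0.01123720 − 1)×1000 = (1.005251 − 1)×1000 = 5.251 per mil
α − 1 = ε/1000 = -0.0248
f^(α−1) = 0.058^(-0.0248) = 1.073166
δ_res = (5.251 + 1000) × 1.073166 − 1000 = 1078.802 − 1000 = 78.80 per mil

78.8 per mil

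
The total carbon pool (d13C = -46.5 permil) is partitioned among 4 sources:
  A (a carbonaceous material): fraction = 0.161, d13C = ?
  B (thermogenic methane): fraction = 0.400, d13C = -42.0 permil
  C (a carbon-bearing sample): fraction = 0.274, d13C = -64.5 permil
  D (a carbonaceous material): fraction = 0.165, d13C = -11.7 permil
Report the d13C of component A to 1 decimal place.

-62.7 permil

Isotope mass balance: δ_bulk = Σ fᵢ·δᵢ.
-46.5 = 0.161×δ_A + 0.400×(-42.0) + 0.274×(-64.5) + 0.165×(-11.7)
0.161·δ_A = -46.5 − (-36.404) = -10.096
δ_A = -10.096 / 0.161 = -62.71 permil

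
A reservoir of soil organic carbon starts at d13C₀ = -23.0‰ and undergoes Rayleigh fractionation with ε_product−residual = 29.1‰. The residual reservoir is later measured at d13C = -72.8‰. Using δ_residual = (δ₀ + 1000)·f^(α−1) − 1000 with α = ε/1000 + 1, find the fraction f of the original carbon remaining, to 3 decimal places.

α − 1 = ε/1000 = 0.0291
(δ_res + 1000)/(δ₀ + 1000) = (-72.8 + 1000)/(-23.0 + 1000) = 927.2/977.0 = 0.949028
f = 0.949028^(1/0.0291) = exp(ln(0.949028)/0.0291) = exp(-0.05232/0.0291)
f = exp(-1.7978) = 0.1657

0.166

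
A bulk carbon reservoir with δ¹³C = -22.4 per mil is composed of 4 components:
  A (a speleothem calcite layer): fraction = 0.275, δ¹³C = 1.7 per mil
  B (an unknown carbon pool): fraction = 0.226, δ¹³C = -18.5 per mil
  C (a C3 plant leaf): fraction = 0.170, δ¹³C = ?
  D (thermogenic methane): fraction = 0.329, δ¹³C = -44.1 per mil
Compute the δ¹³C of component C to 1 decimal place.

Isotope mass balance: δ_bulk = Σ fᵢ·δᵢ.
-22.4 = 0.275×(1.7) + 0.226×(-18.5) + 0.170×δ_C + 0.329×(-44.1)
0.170·δ_C = -22.4 − (-18.222) = -4.178
δ_C = -4.178 / 0.170 = -24.57 per mil

-24.6 per mil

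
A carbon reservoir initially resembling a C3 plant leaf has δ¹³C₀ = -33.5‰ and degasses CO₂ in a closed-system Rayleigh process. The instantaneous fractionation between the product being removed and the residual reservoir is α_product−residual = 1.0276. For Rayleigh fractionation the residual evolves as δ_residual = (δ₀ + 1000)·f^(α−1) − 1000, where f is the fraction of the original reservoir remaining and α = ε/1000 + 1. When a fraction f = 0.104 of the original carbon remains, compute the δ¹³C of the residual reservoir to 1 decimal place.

Rayleigh residual: δ_res = (δ₀ + 1000)·f^(α−1) − 1000
α − 1 = 0.02760
f^(α−1) = 0.104^(0.02760) = 0.939442
δ_res = (-33.5 + 1000) × 0.939442 − 1000 = 907.971 − 1000 = -92.03‰

-92.0‰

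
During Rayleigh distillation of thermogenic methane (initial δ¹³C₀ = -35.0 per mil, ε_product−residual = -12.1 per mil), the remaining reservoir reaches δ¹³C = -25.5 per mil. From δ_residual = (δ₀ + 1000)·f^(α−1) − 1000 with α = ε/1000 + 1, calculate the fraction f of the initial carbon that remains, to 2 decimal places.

α − 1 = ε/1000 = -0.0121
(δ_res + 1000)/(δ₀ + 1000) = (-25.5 + 1000)/(-35.0 + 1000) = 974.5/965.0 = 1.009845
f = 1.009845^(1/-0.0121) = exp(ln(1.009845)/-0.0121) = exp(0.00980/-0.0121)
f = exp(-0.8096) = 0.4450

0.45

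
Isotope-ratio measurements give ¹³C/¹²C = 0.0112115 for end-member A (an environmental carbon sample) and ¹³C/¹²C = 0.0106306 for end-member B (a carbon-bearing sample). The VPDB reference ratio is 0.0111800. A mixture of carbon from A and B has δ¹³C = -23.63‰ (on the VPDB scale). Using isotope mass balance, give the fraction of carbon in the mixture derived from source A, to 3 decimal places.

0.491

δ_A = (0.0112115/0.0111800 − 1)×1000 = (1.002818 − 1)×1000 = 2.818‰
δ_B = (0.0106306/0.0111800 − 1)×1000 = (0.950859 − 1)×1000 = -49.141‰
f_A = (δ_mix − δ_B)/(δ_A − δ_B) = (-23.63 − (-49.141))/(2.818 − (-49.141))
f_A = 25.511 / 51.959 = 0.4910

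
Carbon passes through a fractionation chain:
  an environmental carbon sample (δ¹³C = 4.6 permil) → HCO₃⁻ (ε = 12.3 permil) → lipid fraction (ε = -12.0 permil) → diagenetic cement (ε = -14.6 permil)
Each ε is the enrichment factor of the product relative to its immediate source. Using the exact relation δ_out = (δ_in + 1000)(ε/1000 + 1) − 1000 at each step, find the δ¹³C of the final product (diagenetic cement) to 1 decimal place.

step 1: δ = (4.60 + 1000)·(12.3/1000 + 1) − 1000 = 16.96 permil
step 2: δ = (16.96 + 1000)·(-12.0/1000 + 1) − 1000 = 4.75 permil
step 3: δ = (4.75 + 1000)·(-14.6/1000 + 1) − 1000 = -9.92 permil

-9.9 permil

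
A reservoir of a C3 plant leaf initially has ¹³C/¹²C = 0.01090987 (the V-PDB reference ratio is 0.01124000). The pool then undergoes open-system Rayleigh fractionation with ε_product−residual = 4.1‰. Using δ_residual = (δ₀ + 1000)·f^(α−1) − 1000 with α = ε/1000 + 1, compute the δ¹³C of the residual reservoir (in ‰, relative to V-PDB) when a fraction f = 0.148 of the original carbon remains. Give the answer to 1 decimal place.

δ₀ = (0.01090987/0.01124000 − 1)×1000 = (0.970629 − 1)×1000 = -29.371‰
α − 1 = ε/1000 = 0.0041
f^(α−1) = 0.148^(0.0041) = 0.992197
δ_res = (-29.371 + 1000) × 0.992197 − 1000 = 963.056 − 1000 = -36.94‰

-36.9‰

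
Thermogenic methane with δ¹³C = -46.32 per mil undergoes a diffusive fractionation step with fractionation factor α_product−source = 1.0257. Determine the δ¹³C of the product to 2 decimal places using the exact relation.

-21.81 per mil

δ_product = (δ_source + 1000)·α − 1000
δ_product = (-46.32 + 1000) × 1.0257 − 1000
δ_product = 978.190 − 1000 = -21.810 per mil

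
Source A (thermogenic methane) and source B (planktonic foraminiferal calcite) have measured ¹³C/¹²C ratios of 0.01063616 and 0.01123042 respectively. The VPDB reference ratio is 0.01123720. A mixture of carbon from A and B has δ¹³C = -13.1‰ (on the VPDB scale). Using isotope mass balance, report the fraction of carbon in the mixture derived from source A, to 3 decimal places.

δ_A = (0.01063616/0.01123720 − 1)×1000 = (0.946513 − 1)×1000 = -53.487‰
δ_B = (0.01123042/0.01123720 − 1)×1000 = (0.999397 − 1)×1000 = -0.603‰
f_A = (δ_mix − δ_B)/(δ_A − δ_B) = (-13.1 − (-0.603))/(-53.487 − (-0.603))
f_A = -12.497 / -52.883 = 0.2363

0.236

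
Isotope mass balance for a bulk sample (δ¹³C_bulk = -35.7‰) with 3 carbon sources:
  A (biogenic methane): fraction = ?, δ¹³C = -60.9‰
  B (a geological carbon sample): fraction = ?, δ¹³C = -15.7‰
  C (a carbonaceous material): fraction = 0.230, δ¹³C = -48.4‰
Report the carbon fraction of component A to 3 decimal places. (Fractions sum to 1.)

Let f_A and f_B be the unknown fractions; fractions sum to 1 so f_A + f_B = 0.770.
Mass balance: Σ fᵢ·δᵢ = δ_bulk ⇒ f_A·(-60.9) + f_B·(-15.7) = -35.7 − (-11.132) = -24.568
Substitute f_B = 0.770 − f_A:
f_A·(-60.9 − -15.7) = -24.568 − 0.770×(-15.7) = -12.479
f_A = -12.479 / -45.2 = 0.2761

0.276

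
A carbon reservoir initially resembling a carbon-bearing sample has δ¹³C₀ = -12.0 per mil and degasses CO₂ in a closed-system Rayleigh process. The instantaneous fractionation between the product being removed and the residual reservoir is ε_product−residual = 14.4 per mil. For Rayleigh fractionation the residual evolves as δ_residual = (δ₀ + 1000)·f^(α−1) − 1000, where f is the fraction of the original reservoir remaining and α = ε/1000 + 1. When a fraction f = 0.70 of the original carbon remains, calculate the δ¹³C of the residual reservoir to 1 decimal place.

Rayleigh residual: δ_res = (δ₀ + 1000)·f^(α−1) − 1000
α = ε/1000 + 1 = 1.01440, so α − 1 = 0.01440
f^(α−1) = 0.70^(0.01440) = 0.994877
δ_res = (-12.0 + 1000) × 0.994877 − 1000 = 982.939 − 1000 = -17.06 per mil

-17.1 per mil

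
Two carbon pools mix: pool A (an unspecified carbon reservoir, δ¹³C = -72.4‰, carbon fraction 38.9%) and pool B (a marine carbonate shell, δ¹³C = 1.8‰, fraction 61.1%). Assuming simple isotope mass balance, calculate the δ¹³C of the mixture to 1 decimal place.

δ_mix = f_A·δ_A + f_B·δ_B
δ_mix = 0.389 × (-72.4) + 0.611 × (1.8)
δ_mix = -28.16 + 1.10 = -27.06‰

-27.1‰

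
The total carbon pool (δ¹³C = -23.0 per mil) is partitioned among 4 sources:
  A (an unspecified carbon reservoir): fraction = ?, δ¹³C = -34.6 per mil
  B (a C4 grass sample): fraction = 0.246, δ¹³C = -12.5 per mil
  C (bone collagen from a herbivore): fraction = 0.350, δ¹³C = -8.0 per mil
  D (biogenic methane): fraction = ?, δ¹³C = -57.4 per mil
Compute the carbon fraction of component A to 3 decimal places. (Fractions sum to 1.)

0.266

Let f_A and f_D be the unknown fractions; fractions sum to 1 so f_A + f_D = 0.404.
Mass balance: Σ fᵢ·δᵢ = δ_bulk ⇒ f_A·(-34.6) + f_D·(-57.4) = -23.0 − (-5.875) = -17.125
Substitute f_D = 0.404 − f_A:
f_A·(-34.6 − -57.4) = -17.125 − 0.404×(-57.4) = 6.065
f_A = 6.065 / 22.8 = 0.2660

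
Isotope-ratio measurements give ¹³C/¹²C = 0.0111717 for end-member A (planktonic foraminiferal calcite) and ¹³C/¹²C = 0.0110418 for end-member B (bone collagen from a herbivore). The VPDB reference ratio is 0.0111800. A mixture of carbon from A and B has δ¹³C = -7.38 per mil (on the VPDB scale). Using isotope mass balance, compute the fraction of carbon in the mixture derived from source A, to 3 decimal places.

δ_A = (0.0111717/0.0111800 − 1)×1000 = (0.999258 − 1)×1000 = -0.742 per mil
δ_B = (0.0110418/0.0111800 − 1)×1000 = (0.987639 − 1)×1000 = -12.361 per mil
f_A = (δ_mix − δ_B)/(δ_A − δ_B) = (-7.38 − (-12.361))/(-0.742 − (-12.361))
f_A = 4.981 / 11.619 = 0.4287

0.429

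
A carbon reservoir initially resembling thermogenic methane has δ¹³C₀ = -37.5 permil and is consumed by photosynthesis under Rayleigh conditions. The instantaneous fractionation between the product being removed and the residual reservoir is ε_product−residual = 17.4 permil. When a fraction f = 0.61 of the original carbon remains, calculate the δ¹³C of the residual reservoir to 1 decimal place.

-45.7 permil

Rayleigh residual: δ_res = (δ₀ + 1000)·f^(α−1) − 1000
α = ε/1000 + 1 = 1.01740, so α − 1 = 0.01740
f^(α−1) = 0.61^(0.01740) = 0.991436
δ_res = (-37.5 + 1000) × 0.991436 − 1000 = 954.257 − 1000 = -45.74 permil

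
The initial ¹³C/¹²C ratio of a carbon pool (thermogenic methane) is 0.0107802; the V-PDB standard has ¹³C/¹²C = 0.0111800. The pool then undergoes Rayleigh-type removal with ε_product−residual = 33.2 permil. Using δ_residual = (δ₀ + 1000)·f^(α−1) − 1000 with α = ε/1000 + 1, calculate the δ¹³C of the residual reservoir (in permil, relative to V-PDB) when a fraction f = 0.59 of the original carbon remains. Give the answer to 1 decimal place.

δ₀ = (0.0107802/0.0111800 − 1)×1000 = (0.964240 − 1)×1000 = -35.760 permil
α − 1 = ε/1000 = 0.0332
f^(α−1) = 0.59^(0.0332) = 0.982635
δ_res = (-35.760 + 1000) × 0.982635 − 1000 = 947.496 − 1000 = -52.50 permil

-52.5 permil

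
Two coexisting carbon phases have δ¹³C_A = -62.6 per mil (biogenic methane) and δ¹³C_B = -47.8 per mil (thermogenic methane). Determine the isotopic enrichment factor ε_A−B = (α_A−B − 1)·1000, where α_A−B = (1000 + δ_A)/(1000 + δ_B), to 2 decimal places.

-15.54 per mil

α_A−B = (1000 + -62.6) / (1000 + -47.8) = 937.4 / 952.2 = 0.984457
ε_A−B = (0.984457 − 1) × 1000 = -15.543 per mil
(The approximation ε ≈ δ_A − δ_B would give -14.8 per mil.)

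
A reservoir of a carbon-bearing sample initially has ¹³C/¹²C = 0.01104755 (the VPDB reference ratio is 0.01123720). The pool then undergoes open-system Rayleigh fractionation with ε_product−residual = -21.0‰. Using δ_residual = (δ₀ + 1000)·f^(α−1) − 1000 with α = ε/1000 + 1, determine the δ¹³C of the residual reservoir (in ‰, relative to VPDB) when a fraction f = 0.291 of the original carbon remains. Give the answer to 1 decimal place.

8.9‰

δ₀ = (0.01104755/0.01123720 − 1)×1000 = (0.983123 − 1)×1000 = -16.877‰
α − 1 = ε/1000 = -0.0210
f^(α−1) = 0.291^(-0.0210) = 1.026262
δ_res = (-16.877 + 1000) × 1.026262 − 1000 = 1008.942 − 1000 = 8.94‰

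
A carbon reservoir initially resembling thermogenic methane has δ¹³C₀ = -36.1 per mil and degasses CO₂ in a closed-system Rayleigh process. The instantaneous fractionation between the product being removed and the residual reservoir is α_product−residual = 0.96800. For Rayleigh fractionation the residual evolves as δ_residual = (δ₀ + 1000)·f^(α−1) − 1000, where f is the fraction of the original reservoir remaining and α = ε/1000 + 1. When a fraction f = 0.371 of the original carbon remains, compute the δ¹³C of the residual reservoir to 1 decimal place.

Rayleigh residual: δ_res = (δ₀ + 1000)·f^(α−1) − 1000
α − 1 = -0.03200
f^(α−1) = 0.371^(-0.03200) = 1.032238
δ_res = (-36.1 + 1000) × 1.032238 − 1000 = 994.975 − 1000 = -5.03 per mil

-5.0 per mil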